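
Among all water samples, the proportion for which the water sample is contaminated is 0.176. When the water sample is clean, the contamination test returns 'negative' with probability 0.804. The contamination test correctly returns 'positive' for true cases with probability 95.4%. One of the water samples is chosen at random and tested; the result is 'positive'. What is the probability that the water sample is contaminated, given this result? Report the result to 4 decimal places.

P(H | E) ≈ 0.5097

Write H for 'the water sample is contaminated'. Prior odds H:¬H = 0.176/0.824 = 0.21359. For the 'positive' outcome, the likelihood ratio is 0.954/0.196 = 4.8673.
Posterior odds = 0.21359 × 4.8673 = 1.0396, so P(H|E) = 1.0396/(1+1.0396) = 0.5097.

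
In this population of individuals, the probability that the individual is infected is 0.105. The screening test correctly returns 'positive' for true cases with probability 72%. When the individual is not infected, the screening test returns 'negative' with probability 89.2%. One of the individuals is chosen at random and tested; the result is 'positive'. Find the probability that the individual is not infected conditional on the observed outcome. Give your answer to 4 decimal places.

P(¬H | E) ≈ 0.5611

Write H for 'the individual is infected'. Prior odds H:¬H = 0.105/0.895 = 0.11732. For the 'positive' outcome, the likelihood ratio is 0.72/0.108 = 6.6667.
Posterior odds = 0.11732 × 6.6667 = 0.78212, so P(H|E) = 0.78212/(1+0.78212) = 0.4389. Then P(¬H|E) = 1 − 0.4389 = 0.5611.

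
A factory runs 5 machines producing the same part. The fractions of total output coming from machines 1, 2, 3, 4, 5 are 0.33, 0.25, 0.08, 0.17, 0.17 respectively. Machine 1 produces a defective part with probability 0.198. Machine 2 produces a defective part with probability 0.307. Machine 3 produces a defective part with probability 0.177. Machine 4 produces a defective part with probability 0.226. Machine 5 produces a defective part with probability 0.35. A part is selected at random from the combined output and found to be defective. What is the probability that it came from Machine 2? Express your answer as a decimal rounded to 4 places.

P(defective|M1) = 0.198; P(defective|M2) = 0.307; P(defective|M3) = 0.177; P(defective|M4) = 0.226; P(defective|M5) = 0.35.
Prior × likelihood for each source: 0.33·0.198=0.06534, 0.25·0.307=0.07675, 0.08·0.177=0.01416, 0.17·0.226=0.03842, 0.17·0.35=0.05950. Summing gives P(defective) = 0.25417.
P(Machine 2 | defective) = 0.07675 / 0.25417 = 0.3020.

Posterior probability ≈ 0.3020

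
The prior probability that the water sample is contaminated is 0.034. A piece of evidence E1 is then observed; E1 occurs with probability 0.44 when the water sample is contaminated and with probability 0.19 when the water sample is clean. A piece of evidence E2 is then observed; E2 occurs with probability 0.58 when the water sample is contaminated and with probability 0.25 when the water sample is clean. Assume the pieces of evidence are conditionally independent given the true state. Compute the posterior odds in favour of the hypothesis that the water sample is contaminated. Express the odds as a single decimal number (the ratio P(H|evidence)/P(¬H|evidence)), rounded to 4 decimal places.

Prior odds = 0.034/(1−0.034) = 0.035197. In log-odds, ln(0.035197) = -3.3468.
Add log likelihood ratios: ln(2.3158) + ln(2.3200) = 1.6813.
Posterior log-odds = -1.6655, so posterior odds = exp(-1.6655) = 0.18910.

Posterior odds ≈ 0.1891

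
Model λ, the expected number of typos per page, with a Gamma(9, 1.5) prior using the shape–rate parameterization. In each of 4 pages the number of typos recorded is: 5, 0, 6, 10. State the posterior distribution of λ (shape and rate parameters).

Posterior: Gamma(shape=30, rate=5.5)

Total count ∑xᵢ = 21 over n = 4 pages.
Gamma is conjugate to the Poisson likelihood: posterior is Gamma(shape = 9+21 = 30, rate = 1.5+4 = 5.5).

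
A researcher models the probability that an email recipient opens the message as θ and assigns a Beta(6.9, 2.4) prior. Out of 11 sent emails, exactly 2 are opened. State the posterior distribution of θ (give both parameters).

The binomial likelihood is conjugate to the Beta prior: with 2 successes and 9 failures, the posterior is Beta(6.9+2, 2.4+9) = Beta(8.9, 11.4).

Posterior: Beta(8.9, 11.4)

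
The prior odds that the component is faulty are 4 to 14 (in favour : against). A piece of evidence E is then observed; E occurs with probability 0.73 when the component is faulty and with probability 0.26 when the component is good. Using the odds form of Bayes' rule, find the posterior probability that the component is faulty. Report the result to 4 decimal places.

Posterior probability ≈ 0.4451

Prior odds = 4/14 = 0.28571. In log-odds, ln(0.28571) = -1.2528.
Add log likelihood ratio: ln(2.8077) = 1.0324.
Posterior log-odds = -0.22040, so posterior odds = exp(-0.22040) = 0.80220. Converting, P(H|E) = 0.80220/1.8022 = 0.4451.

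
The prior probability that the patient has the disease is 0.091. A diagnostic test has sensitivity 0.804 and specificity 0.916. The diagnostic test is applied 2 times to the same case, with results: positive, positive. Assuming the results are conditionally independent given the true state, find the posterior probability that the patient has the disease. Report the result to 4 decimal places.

Posterior P(H) ≈ 0.9017

With H the event that the patient has the disease, the joint likelihood of the observed sequence is P(data|H) = 0.804·0.804 = 0.64642 and P(data|¬H) = 0.084·0.084 = 0.0070560.
Bayes: P(H|data) = 0.091·0.64642 / (0.091·0.64642 + 0.909·0.0070560) = 0.058824/0.065238 = 0.9017.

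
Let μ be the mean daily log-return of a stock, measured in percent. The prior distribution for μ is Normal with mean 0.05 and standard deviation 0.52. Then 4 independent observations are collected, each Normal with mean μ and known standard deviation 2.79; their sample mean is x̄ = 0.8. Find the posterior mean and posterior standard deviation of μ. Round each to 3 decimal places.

Posterior mean ≈ 0.141; posterior SD ≈ 0.487

Prior precision 1/τ₀² = 1/0.52² = 3.69822; data precision n/σ² = 4/2.79² = 0.513868.
Posterior precision = 3.69822 + 0.513868 = 4.21209, giving posterior SD = 1/√4.21209 = 0.487.
Posterior mean = (3.69822·0.05 + 0.513868·0.8) / 4.21209 = 0.141.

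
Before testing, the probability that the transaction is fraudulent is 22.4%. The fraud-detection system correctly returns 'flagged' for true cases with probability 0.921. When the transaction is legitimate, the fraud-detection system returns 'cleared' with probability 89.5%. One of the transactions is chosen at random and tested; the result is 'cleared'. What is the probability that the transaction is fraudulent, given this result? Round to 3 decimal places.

Write H for 'the transaction is fraudulent'. Prior odds H:¬H = 0.224/0.776 = 0.28866. For the 'cleared' outcome, the likelihood ratio is 0.079/0.895 = 0.088268.
Posterior odds = 0.28866 × 0.088268 = 0.025479, so P(H|E) = 0.025479/(1+0.025479) = 0.025.

P(H | E) ≈ 0.025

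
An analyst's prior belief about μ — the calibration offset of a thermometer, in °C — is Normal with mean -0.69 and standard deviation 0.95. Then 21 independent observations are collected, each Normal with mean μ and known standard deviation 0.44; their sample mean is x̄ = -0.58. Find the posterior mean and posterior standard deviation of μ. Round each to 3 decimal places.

Posterior mean ≈ -0.581; posterior SD ≈ 0.096

With known σ, the Normal prior is conjugate. Weight on the data is w = (n/σ²)/(n/σ² + 1/τ₀²) = 108.471/(108.471+1.10803) = 0.98989.
Posterior mean = w·x̄ + (1−w)·μ₀ = 0.98989·-0.58 + 0.010112·-0.69 = -0.581. Posterior variance = 1/(108.471+1.10803) = 0.00912583, so SD = 0.096.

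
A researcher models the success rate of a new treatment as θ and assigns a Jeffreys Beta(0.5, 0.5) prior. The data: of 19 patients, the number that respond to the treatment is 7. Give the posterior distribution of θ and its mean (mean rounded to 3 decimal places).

The binomial likelihood is conjugate to the Beta prior: with 7 successes and 12 failures, the posterior is Beta(0.5+7, 0.5+12) = Beta(7.5, 12.5).
Posterior mean = α/(α+β) = 7.5/20 = 0.375.

Posterior: Beta(7.5, 12.5); mean ≈ 0.375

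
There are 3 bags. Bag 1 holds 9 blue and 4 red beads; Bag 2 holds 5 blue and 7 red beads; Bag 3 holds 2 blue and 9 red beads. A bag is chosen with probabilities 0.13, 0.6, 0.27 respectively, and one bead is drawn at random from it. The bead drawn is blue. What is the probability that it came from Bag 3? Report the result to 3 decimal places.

P(blue|Bag 1) = 0.6923; P(blue|Bag 2) = 0.4167; P(blue|Bag 3) = 0.1818.
Prior × likelihood for each source: 0.13·0.6923=0.09000, 0.6·0.4167=0.2500, 0.27·0.1818=0.04909. Summing gives P(blue) = 0.38909.
P(Bag 3 | blue) = 0.04909 / 0.38909 = 0.126.

Posterior probability ≈ 0.126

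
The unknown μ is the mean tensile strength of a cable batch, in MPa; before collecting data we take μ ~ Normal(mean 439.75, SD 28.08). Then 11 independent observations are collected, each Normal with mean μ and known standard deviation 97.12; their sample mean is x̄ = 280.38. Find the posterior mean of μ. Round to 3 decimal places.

Prior precision 1/τ₀² = 1/28.08² = 0.00126825; data precision n/σ² = 11/97.12² = 0.00116621.
Posterior precision = 0.00126825 + 0.00116621 = 0.00243446.
Posterior mean = (0.00126825·439.75 + 0.00116621·280.38) / 0.00243446 = 363.405.

Posterior mean ≈ 363.405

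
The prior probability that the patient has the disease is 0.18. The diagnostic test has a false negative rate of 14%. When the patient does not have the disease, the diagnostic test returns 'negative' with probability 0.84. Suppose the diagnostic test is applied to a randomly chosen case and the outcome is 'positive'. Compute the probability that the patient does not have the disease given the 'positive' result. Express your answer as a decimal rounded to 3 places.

Let H be the event that the patient has the disease. P(H) = 0.18, so P(¬H) = 0.82. With E the 'positive' result, P(E|H) = 0.86 and P(E|¬H) = 0.16.
P(E) = 0.86·0.18 + 0.16·0.82 = 0.15480 + 0.13120 = 0.28600.
By Bayes' theorem, P(H|E) = 0.15480 / 0.28600 = 0.541. Hence P(¬H|E) = 1 − 0.541 = 0.459.

P(¬H | E) ≈ 0.459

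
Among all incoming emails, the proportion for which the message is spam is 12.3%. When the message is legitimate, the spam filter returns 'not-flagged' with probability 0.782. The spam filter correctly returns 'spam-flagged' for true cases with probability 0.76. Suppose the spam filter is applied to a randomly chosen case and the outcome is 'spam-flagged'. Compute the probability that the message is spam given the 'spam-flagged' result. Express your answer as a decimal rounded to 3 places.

Let H be the event that the message is spam. P(H) = 0.123, so P(¬H) = 0.877. With E the 'spam-flagged' result, P(E|H) = 0.76 and P(E|¬H) = 0.218.
P(E) = 0.76·0.123 + 0.218·0.877 = 0.093480 + 0.19119 = 0.28467.
By Bayes' theorem, P(H|E) = 0.093480 / 0.28467 = 0.328.

P(H | E) ≈ 0.328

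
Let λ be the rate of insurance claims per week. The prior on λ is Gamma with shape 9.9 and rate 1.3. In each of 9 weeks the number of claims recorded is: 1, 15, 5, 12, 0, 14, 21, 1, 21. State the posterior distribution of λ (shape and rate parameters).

The Poisson likelihood adds the total count to the shape and the number of exposure periods to the rate. Here ∑xᵢ = 90 and n = 9, so shape 9.9→99.9 and rate 1.3→10.3.

Posterior: Gamma(shape=99.9, rate=10.3)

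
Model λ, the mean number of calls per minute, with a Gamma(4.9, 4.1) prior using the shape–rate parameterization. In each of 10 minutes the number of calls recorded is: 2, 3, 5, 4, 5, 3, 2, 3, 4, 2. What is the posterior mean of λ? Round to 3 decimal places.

Posterior mean ≈ 2.688

The Poisson likelihood adds the total count to the shape and the number of exposure periods to the rate. Here ∑xᵢ = 33 and n = 10, so shape 4.9→37.9 and rate 4.1→14.1.
Posterior mean = shape/rate = 37.9/14.1 = 2.688.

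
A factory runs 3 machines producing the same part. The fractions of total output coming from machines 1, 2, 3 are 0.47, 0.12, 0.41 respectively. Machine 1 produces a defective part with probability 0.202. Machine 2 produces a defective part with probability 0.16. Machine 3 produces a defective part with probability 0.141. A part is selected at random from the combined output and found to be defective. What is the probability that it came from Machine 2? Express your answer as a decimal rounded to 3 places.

Posterior probability ≈ 0.112

Tabulate prior·likelihood by source: [1] prior 0.47, lik 0.202, product 0.09494; [2] prior 0.12, lik 0.16, product 0.01920; [3] prior 0.41, lik 0.141, product 0.05781.
Normalizing constant = 0.17195; the posterior for Machine 2 is its product over the sum, 0.01920/0.17195 = 0.112.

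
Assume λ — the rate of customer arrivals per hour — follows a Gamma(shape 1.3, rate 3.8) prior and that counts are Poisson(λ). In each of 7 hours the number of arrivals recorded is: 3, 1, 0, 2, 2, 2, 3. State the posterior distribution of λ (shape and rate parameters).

Posterior: Gamma(shape=14.3, rate=10.8)

Total count ∑xᵢ = 13 over n = 7 hours.
Gamma is conjugate to the Poisson likelihood: posterior is Gamma(shape = 1.3+13 = 14.3, rate = 3.8+7 = 10.8).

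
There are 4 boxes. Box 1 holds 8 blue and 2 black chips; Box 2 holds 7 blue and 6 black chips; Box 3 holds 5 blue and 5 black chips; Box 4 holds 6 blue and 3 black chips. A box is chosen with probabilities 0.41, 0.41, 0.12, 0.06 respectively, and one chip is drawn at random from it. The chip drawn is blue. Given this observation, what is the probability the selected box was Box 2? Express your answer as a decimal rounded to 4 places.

P(blue|Box 1) = 0.8; P(blue|Box 2) = 0.5385; P(blue|Box 3) = 0.5; P(blue|Box 4) = 0.6667.
Prior × likelihood for each source: 0.41·0.8=0.3280, 0.41·0.5385=0.2208, 0.12·0.5=0.06000, 0.06·0.6667=0.04000. Summing gives P(blue) = 0.64877.
P(Box 2 | blue) = 0.2208 / 0.64877 = 0.3403.

Posterior probability ≈ 0.3403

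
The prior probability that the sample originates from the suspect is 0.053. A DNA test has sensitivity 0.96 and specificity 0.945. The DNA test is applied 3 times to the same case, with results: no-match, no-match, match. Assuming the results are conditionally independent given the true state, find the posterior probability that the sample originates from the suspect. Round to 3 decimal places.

Posterior P(H) ≈ 0.002

With H the event that the sample originates from the suspect, the joint likelihood of the observed sequence is P(data|H) = 0.04·0.04·0.96 = 0.0015360 and P(data|¬H) = 0.945·0.945·0.055 = 0.049116.
Bayes: P(H|data) = 0.053·0.0015360 / (0.053·0.0015360 + 0.947·0.049116) = 0.00008141/0.046595 = 0.0017.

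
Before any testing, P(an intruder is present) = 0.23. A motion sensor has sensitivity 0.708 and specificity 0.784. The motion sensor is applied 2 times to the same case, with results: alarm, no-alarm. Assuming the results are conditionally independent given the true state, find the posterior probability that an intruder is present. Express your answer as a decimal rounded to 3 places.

Let H be the event that an intruder is present; start with P(H) = 0.23. P('alarm'|H) = 0.708, P('alarm'|¬H) = 0.216.
Update on result 1 ('alarm'): P(H) ← 0.708·0.2300 / (0.708·0.2300 + 0.216·0.7700) = 0.16284/0.32916 = 0.4947.
Update on result 2 ('no-alarm'): P(H) ← 0.292·0.4947 / (0.292·0.4947 + 0.784·0.5053) = 0.14446/0.54060 = 0.2672.

Posterior P(H) ≈ 0.267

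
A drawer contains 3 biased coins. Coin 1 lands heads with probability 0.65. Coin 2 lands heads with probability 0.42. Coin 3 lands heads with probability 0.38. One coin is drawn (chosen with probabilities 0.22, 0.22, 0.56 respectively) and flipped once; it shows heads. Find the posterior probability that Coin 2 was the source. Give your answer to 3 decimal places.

Posterior probability ≈ 0.206

P(heads|C1) = 0.65; P(heads|C2) = 0.42; P(heads|C3) = 0.38.
Prior × likelihood for each source: 0.22·0.65=0.1430, 0.22·0.42=0.09240, 0.56·0.38=0.2128. Summing gives P(heads) = 0.44820.
P(Coin 2 | heads) = 0.09240 / 0.44820 = 0.206.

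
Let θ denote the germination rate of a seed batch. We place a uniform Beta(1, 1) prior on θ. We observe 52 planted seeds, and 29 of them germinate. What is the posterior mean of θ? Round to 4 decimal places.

Posterior mean ≈ 0.5556

Observing 29 successes and 23 failures updates Beta(1, 1) by adding the success and failure counts to the two shape parameters: α = 1+29 = 30, β = 1+23 = 24.
Posterior mean = α/(α+β) = 30/54 = 0.5556.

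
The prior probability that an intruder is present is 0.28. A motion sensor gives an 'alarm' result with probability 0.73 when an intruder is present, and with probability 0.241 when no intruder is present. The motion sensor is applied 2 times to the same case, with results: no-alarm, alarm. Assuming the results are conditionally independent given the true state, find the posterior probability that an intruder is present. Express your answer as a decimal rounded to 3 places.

With H the event that an intruder is present, the joint likelihood of the observed sequence is P(data|H) = 0.27·0.73 = 0.19710 and P(data|¬H) = 0.759·0.241 = 0.18292.
Bayes: P(H|data) = 0.28·0.19710 / (0.28·0.19710 + 0.72·0.18292) = 0.055188/0.18689 = 0.2953.

Posterior P(H) ≈ 0.295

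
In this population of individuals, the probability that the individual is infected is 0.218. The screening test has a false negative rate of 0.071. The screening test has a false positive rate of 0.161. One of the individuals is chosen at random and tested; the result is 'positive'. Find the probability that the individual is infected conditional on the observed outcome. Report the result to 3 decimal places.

P(H | E) ≈ 0.617

Let H be the event that the individual is infected. P(H) = 0.218, so P(¬H) = 0.782. With E the 'positive' result, P(E|H) = 0.929 and P(E|¬H) = 0.161.
P(E) = 0.929·0.218 + 0.161·0.782 = 0.20252 + 0.12590 = 0.32842.
By Bayes' theorem, P(H|E) = 0.20252 / 0.32842 = 0.617.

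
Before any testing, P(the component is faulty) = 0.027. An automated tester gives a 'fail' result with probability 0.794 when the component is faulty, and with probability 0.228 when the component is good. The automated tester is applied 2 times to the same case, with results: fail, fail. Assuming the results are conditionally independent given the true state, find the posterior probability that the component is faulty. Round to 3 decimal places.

With H the event that the component is faulty, the joint likelihood of the observed sequence is P(data|H) = 0.794·0.794 = 0.63044 and P(data|¬H) = 0.228·0.228 = 0.051984.
Bayes: P(H|data) = 0.027·0.63044 / (0.027·0.63044 + 0.973·0.051984) = 0.017022/0.067602 = 0.2518.

Posterior P(H) ≈ 0.252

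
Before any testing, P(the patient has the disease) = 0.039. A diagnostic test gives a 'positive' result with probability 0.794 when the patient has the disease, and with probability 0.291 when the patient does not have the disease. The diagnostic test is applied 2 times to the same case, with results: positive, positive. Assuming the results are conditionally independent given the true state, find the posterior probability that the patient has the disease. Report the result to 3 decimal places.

Posterior P(H) ≈ 0.232

With H the event that the patient has the disease, the joint likelihood of the observed sequence is P(data|H) = 0.794·0.794 = 0.63044 and P(data|¬H) = 0.291·0.291 = 0.084681.
Bayes: P(H|data) = 0.039·0.63044 / (0.039·0.63044 + 0.961·0.084681) = 0.024587/0.10597 = 0.2320.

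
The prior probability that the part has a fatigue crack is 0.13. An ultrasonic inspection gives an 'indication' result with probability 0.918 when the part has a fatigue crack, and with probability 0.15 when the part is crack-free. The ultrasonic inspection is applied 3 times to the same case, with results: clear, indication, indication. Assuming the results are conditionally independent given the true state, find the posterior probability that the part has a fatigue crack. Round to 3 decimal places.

Let H be the event that the part has a fatigue crack; start with P(H) = 0.13. P('indication'|H) = 0.918, P('indication'|¬H) = 0.15.
Update on result 1 ('clear'): P(H) ← 0.082·0.1300 / (0.082·0.1300 + 0.85·0.8700) = 0.010660/0.75016 = 0.0142.
Update on result 2 ('indication'): P(H) ← 0.918·0.0142 / (0.918·0.0142 + 0.15·0.9858) = 0.013045/0.16091 = 0.0811.
Update on result 3 ('indication'): P(H) ← 0.918·0.0811 / (0.918·0.0811 + 0.15·0.9189) = 0.074421/0.21226 = 0.3506.

Posterior P(H) ≈ 0.351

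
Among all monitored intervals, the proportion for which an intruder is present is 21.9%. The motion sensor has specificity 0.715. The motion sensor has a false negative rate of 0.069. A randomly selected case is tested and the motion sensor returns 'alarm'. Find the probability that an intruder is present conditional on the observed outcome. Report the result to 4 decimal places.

P(H | E) ≈ 0.4781

Write H for 'an intruder is present'. Prior odds H:¬H = 0.219/0.781 = 0.28041. For the 'alarm' outcome, the likelihood ratio is 0.931/0.285 = 3.2667.
Posterior odds = 0.28041 × 3.2667 = 0.91601, so P(H|E) = 0.91601/(1+0.91601) = 0.4781.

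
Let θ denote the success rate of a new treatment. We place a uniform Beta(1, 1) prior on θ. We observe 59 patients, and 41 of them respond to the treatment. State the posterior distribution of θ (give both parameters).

Observing 41 successes and 18 failures updates Beta(1, 1) by adding the success and failure counts to the two shape parameters: α = 1+41 = 42, β = 1+18 = 19.

Posterior: Beta(42, 19)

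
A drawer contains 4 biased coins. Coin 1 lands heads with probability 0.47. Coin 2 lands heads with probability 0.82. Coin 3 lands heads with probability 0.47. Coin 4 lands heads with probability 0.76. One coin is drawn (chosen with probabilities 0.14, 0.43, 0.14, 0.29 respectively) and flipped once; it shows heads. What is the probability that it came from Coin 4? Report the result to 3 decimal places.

Posterior probability ≈ 0.313

Tabulate prior·likelihood by source: [1] prior 0.14, lik 0.47, product 0.06580; [2] prior 0.43, lik 0.82, product 0.3526; [3] prior 0.14, lik 0.47, product 0.06580; [4] prior 0.29, lik 0.76, product 0.2204.
Normalizing constant = 0.70460; the posterior for Coin 4 is its product over the sum, 0.2204/0.70460 = 0.313.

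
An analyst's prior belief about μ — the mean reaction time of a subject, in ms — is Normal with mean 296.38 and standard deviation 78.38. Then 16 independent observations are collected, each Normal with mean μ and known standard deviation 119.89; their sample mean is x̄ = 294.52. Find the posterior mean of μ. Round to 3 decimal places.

Posterior mean ≈ 294.757

Prior precision 1/τ₀² = 1/78.38² = 0.00016278; data precision n/σ² = 16/119.89² = 0.00111315.
Posterior precision = 0.00016278 + 0.00111315 = 0.00127593.
Posterior mean = (0.00016278·296.38 + 0.00111315·294.52) / 0.00127593 = 294.757.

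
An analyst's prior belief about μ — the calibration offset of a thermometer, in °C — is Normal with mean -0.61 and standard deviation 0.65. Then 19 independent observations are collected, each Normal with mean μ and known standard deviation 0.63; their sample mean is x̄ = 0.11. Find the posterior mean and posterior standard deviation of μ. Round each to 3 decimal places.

Posterior mean ≈ 0.076; posterior SD ≈ 0.141

With known σ, the Normal prior is conjugate. Weight on the data is w = (n/σ²)/(n/σ² + 1/τ₀²) = 47.8710/(47.8710+2.36686) = 0.95289.
Posterior mean = w·x̄ + (1−w)·μ₀ = 0.95289·0.11 + 0.047113·-0.61 = 0.076. Posterior variance = 1/(47.8710+2.36686) = 0.0199053, so SD = 0.141.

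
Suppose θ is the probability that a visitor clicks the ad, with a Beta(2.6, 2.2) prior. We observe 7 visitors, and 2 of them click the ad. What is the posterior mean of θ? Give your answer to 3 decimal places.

The binomial likelihood is conjugate to the Beta prior: with 2 successes and 5 failures, the posterior is Beta(2.6+2, 2.2+5) = Beta(4.6, 7.2).
E[θ | data] = 4.6/(4.6+7.2) = 0.390.

Posterior mean ≈ 0.390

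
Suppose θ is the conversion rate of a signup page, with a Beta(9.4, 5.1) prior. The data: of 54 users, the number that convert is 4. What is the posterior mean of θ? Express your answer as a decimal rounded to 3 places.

The binomial likelihood is conjugate to the Beta prior: with 4 successes and 50 failures, the posterior is Beta(9.4+4, 5.1+50) = Beta(13.4, 55.1).
E[θ | data] = 13.4/(13.4+55.1) = 0.196.

Posterior mean ≈ 0.196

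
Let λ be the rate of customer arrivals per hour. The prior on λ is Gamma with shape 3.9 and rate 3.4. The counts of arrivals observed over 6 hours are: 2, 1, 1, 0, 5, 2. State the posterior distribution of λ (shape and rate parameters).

Posterior: Gamma(shape=14.9, rate=9.4)

Total count ∑xᵢ = 11 over n = 6 hours.
Gamma is conjugate to the Poisson likelihood: posterior is Gamma(shape = 3.9+11 = 14.9, rate = 3.4+6 = 9.4).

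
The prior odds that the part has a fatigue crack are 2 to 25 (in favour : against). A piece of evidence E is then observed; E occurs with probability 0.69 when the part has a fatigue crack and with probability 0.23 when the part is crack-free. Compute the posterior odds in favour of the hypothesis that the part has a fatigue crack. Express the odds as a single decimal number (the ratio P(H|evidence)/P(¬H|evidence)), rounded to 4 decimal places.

Posterior odds ≈ 0.2400

Prior odds = 2/25 = 0.080000. In log-odds, ln(0.080000) = -2.5257.
Add log likelihood ratio: ln(3.0000) = 1.0986.
Posterior log-odds = -1.4271, so posterior odds = exp(-1.4271) = 0.24000.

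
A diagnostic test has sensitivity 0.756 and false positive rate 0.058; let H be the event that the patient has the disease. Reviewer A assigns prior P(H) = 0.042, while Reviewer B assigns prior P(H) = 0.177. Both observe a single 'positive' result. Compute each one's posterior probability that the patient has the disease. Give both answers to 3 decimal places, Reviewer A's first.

Reviewer A: 0.364; Reviewer B: 0.737

The likelihood ratio for a 'positive' result is 0.756/0.058 = 13.034.
Reviewer A: prior odds 0.042/0.958 = 0.043841; posterior odds 0.57145; posterior probability 0.364.
Reviewer B: prior odds 0.177/0.823 = 0.21507; posterior odds 2.8033; posterior probability 0.737.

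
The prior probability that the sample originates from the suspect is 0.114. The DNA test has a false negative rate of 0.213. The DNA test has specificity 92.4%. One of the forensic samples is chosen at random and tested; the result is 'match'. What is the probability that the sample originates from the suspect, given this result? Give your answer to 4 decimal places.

P(H | E) ≈ 0.5713

Let H be the event that the sample originates from the suspect. P(H) = 0.114, so P(¬H) = 0.886. With E the 'match' result, P(E|H) = 0.787 and P(E|¬H) = 0.076.
P(E) = 0.787·0.114 + 0.076·0.886 = 0.089718 + 0.067336 = 0.15705.
By Bayes' theorem, P(H|E) = 0.089718 / 0.15705 = 0.5713.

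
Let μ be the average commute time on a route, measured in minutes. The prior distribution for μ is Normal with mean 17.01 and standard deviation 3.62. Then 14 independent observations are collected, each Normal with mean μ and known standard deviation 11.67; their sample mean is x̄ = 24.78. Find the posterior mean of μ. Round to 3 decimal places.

Prior precision 1/τ₀² = 1/3.62² = 0.0763102; data precision n/σ² = 14/11.67² = 0.102798.
Posterior precision = 0.0763102 + 0.102798 = 0.179109.
Posterior mean = (0.0763102·17.01 + 0.102798·24.78) / 0.179109 = 21.470.

Posterior mean ≈ 21.470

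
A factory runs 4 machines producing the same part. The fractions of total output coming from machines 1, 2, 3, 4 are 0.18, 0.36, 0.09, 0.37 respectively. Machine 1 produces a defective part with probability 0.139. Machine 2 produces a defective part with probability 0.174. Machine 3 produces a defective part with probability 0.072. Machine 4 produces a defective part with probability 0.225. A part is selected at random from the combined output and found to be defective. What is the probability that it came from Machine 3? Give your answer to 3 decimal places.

Posterior probability ≈ 0.037

Tabulate prior·likelihood by source: [1] prior 0.18, lik 0.139, product 0.02502; [2] prior 0.36, lik 0.174, product 0.06264; [3] prior 0.09, lik 0.072, product 0.006480; [4] prior 0.37, lik 0.225, product 0.08325.
Normalizing constant = 0.17739; the posterior for Machine 3 is its product over the sum, 0.006480/0.17739 = 0.037.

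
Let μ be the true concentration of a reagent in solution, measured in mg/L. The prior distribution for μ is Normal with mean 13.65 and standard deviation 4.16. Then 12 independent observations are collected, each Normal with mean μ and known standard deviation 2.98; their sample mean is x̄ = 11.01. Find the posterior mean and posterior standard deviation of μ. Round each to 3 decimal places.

Posterior mean ≈ 11.118; posterior SD ≈ 0.842

Prior precision 1/τ₀² = 1/4.16² = 0.0577848; data precision n/σ² = 12/2.98² = 1.35129.
Posterior precision = 0.0577848 + 1.35129 = 1.40908, giving posterior SD = 1/√1.40908 = 0.842.
Posterior mean = (0.0577848·13.65 + 1.35129·11.01) / 1.40908 = 11.118.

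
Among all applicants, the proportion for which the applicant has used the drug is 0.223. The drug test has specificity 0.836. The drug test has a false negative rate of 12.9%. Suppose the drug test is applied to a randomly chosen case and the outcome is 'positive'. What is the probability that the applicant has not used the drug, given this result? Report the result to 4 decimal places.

Let H be the event that the applicant has used the drug. P(H) = 0.223, so P(¬H) = 0.777. With E the 'positive' result, P(E|H) = 0.871 and P(E|¬H) = 0.164.
P(E) = 0.871·0.223 + 0.164·0.777 = 0.19423 + 0.12743 = 0.32166.
By Bayes' theorem, P(H|E) = 0.19423 / 0.32166 = 0.6038. Hence P(¬H|E) = 1 − 0.6038 = 0.3962.

P(¬H | E) ≈ 0.3962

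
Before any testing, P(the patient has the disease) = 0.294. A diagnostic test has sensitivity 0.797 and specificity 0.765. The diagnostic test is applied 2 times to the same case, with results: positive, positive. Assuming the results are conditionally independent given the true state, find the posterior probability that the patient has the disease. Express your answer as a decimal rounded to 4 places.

Let H be the event that the patient has the disease; start with P(H) = 0.294. P('positive'|H) = 0.797, P('positive'|¬H) = 0.235.
Update on result 1 ('positive'): P(H) ← 0.797·0.2940 / (0.797·0.2940 + 0.235·0.7060) = 0.23432/0.40023 = 0.5855.
Update on result 2 ('positive'): P(H) ← 0.797·0.5855 / (0.797·0.5855 + 0.235·0.4145) = 0.46661/0.56403 = 0.8273.

Posterior P(H) ≈ 0.8273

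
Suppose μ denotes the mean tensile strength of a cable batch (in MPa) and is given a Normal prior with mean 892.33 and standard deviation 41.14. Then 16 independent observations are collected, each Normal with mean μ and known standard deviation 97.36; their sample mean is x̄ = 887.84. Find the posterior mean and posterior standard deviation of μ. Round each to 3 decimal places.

Posterior mean ≈ 889.004; posterior SD ≈ 20.948

With known σ, the Normal prior is conjugate. Weight on the data is w = (n/σ²)/(n/σ² + 1/τ₀²) = 0.00168795/(0.00168795+0.00059084) = 0.74072.
Posterior mean = w·x̄ + (1−w)·μ₀ = 0.74072·887.84 + 0.25928·892.33 = 889.004. Posterior variance = 1/(0.00168795+0.00059084) = 438.830, so SD = 20.948.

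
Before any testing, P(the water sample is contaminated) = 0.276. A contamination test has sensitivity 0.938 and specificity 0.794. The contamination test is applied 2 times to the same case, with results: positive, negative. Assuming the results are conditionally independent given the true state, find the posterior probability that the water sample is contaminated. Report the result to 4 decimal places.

Let H be the event that the water sample is contaminated; start with P(H) = 0.276. P('positive'|H) = 0.938, P('positive'|¬H) = 0.206.
Update on result 1 ('positive'): P(H) ← 0.938·0.2760 / (0.938·0.2760 + 0.206·0.7240) = 0.25889/0.40803 = 0.6345.
Update on result 2 ('negative'): P(H) ← 0.062·0.6345 / (0.062·0.6345 + 0.794·0.3655) = 0.039338/0.32956 = 0.1194.

Posterior P(H) ≈ 0.1194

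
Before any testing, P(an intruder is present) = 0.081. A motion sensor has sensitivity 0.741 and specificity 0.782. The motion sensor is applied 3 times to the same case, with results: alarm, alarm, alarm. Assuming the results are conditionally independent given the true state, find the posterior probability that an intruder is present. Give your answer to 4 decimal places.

With H the event that an intruder is present, the joint likelihood of the observed sequence is P(data|H) = 0.741·0.741·0.741 = 0.40687 and P(data|¬H) = 0.218·0.218·0.218 = 0.010360.
Bayes: P(H|data) = 0.081·0.40687 / (0.081·0.40687 + 0.919·0.010360) = 0.032956/0.042477 = 0.7759.

Posterior P(H) ≈ 0.7759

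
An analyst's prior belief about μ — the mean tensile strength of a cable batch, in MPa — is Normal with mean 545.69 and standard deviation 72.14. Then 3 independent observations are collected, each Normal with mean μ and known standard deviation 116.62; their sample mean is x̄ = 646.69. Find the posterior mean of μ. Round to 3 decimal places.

Posterior mean ≈ 599.669

With known σ, the Normal prior is conjugate. Weight on the data is w = (n/σ²)/(n/σ² + 1/τ₀²) = 0.00022058/(0.00022058+0.00019215) = 0.53444.
Posterior mean = w·x̄ + (1−w)·μ₀ = 0.53444·646.69 + 0.46556·545.69 = 599.669.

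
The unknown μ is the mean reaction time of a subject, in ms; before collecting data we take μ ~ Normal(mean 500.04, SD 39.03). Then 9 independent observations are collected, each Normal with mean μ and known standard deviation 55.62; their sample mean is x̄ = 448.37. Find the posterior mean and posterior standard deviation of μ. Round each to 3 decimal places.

Posterior mean ≈ 457.883; posterior SD ≈ 16.747

With known σ, the Normal prior is conjugate. Weight on the data is w = (n/σ²)/(n/σ² + 1/τ₀²) = 0.00290925/(0.00290925+0.00065645) = 0.81590.
Posterior mean = w·x̄ + (1−w)·μ₀ = 0.81590·448.37 + 0.18410·500.04 = 457.883. Posterior variance = 1/(0.00290925+0.00065645) = 280.450, so SD = 16.747.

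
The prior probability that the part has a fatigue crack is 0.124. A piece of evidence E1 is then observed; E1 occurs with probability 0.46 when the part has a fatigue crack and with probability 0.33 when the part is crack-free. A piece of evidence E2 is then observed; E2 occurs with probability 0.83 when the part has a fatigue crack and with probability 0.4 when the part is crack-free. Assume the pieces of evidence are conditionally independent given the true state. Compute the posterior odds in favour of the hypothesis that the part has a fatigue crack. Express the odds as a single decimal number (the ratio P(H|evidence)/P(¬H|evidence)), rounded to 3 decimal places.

Prior odds = 0.124/(1−0.124) = 0.14155.
Likelihood ratio for E1 = 0.46/0.33 = 1.3939.
Likelihood ratio for E2 = 0.83/0.4 = 2.0750.
Posterior odds = prior odds × LR₁ × LR₂ = 0.40943.

Posterior odds ≈ 0.409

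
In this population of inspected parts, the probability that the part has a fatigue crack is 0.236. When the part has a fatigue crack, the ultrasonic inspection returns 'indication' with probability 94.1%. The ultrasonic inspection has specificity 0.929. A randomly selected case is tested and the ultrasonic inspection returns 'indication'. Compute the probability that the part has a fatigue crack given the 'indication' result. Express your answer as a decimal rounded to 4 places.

P(H | E) ≈ 0.8037

Write H for 'the part has a fatigue crack'. Prior odds H:¬H = 0.236/0.764 = 0.30890. For the 'indication' outcome, the likelihood ratio is 0.941/0.071 = 13.254.
Posterior odds = 0.30890 × 13.254 = 4.0940, so P(H|E) = 4.0940/(1+4.0940) = 0.8037.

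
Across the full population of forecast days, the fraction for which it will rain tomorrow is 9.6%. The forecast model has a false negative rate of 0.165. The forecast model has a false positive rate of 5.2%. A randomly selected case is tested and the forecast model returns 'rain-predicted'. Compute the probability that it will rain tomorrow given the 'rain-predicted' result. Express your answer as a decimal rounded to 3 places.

P(H | E) ≈ 0.630

Let H be the event that it will rain tomorrow. P(H) = 0.096, so P(¬H) = 0.904. With E the 'rain-predicted' result, P(E|H) = 0.835 and P(E|¬H) = 0.052.
P(E) = 0.835·0.096 + 0.052·0.904 = 0.080160 + 0.047008 = 0.12717.
By Bayes' theorem, P(H|E) = 0.080160 / 0.12717 = 0.630.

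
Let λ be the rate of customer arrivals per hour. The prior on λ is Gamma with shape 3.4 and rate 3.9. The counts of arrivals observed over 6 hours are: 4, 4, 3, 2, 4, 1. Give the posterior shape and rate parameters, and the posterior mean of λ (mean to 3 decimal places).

Posterior: Gamma(shape=21.4, rate=9.9); mean ≈ 2.162

Total count ∑xᵢ = 18 over n = 6 hours.
Gamma is conjugate to the Poisson likelihood: posterior is Gamma(shape = 3.4+18 = 21.4, rate = 3.9+6 = 9.9).
Posterior mean = shape/rate = 21.4/9.9 = 2.162.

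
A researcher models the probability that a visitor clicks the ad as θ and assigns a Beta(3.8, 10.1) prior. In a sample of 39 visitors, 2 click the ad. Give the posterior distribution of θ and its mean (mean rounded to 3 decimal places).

Observing 2 successes and 37 failures updates Beta(3.8, 10.1) by adding the success and failure counts to the two shape parameters: α = 3.8+2 = 5.8, β = 10.1+37 = 47.1.
E[θ | data] = 5.8/(5.8+47.1) = 0.110.

Posterior: Beta(5.8, 47.1); mean ≈ 0.110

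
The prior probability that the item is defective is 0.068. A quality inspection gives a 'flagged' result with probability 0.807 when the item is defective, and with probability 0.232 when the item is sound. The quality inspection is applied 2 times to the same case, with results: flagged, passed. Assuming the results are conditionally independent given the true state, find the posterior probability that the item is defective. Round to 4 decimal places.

Posterior P(H) ≈ 0.0600

Let H be the event that the item is defective; start with P(H) = 0.068. P('flagged'|H) = 0.807, P('flagged'|¬H) = 0.232.
Update on result 1 ('flagged'): P(H) ← 0.807·0.0680 / (0.807·0.0680 + 0.232·0.9320) = 0.054876/0.27110 = 0.2024.
Update on result 2 ('passed'): P(H) ← 0.193·0.2024 / (0.193·0.2024 + 0.768·0.7976) = 0.039067/0.65161 = 0.0600.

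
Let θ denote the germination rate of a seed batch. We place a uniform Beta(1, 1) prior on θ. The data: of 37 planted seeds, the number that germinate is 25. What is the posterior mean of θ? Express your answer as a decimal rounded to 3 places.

The binomial likelihood is conjugate to the Beta prior: with 25 successes and 12 failures, the posterior is Beta(1+25, 1+12) = Beta(26, 13).
Posterior mean = α/(α+β) = 26/39 = 0.667.

Posterior mean ≈ 0.667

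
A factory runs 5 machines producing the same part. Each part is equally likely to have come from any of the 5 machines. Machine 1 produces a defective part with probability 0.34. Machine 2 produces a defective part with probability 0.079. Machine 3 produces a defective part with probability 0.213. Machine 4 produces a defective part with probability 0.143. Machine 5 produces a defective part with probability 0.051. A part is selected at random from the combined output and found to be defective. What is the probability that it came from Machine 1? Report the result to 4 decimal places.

P(defective|M1) = 0.34; P(defective|M2) = 0.079; P(defective|M3) = 0.213; P(defective|M4) = 0.143; P(defective|M5) = 0.051.
Prior × likelihood for each source: 0.2·0.34=0.06800, 0.2·0.079=0.01580, 0.2·0.213=0.04260, 0.2·0.143=0.02860, 0.2·0.051=0.01020. Summing gives P(defective) = 0.16520.
P(Machine 1 | defective) = 0.06800 / 0.16520 = 0.4116.

Posterior probability ≈ 0.4116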